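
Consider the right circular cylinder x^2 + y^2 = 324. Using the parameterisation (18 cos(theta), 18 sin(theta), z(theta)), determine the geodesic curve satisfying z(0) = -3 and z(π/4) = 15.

Parameterise the cylinder of radius R = 18 as
    r(θ) = (18 cos θ, 18 sin θ, z(θ)).
The arc-length element is
    ds = sqrt(324 + (dz/dθ)^2) dθ,
so the Lagrangian is L = sqrt(324 + z'^2).
L depends on z' only, not on z or θ, so ∂L/∂z = 0 and
    ∂L/∂z' = z' / sqrt(324 + z'^2).
The Euler-Lagrange equation gives
    d/dθ( z' / sqrt(324 + z'^2) ) = 0,
so z' is constant. Integrating once:
    z(θ) = a θ + b,
a helix on the cylinder (a straight line when the cylinder is unrolled). The constants a, b are determined by the endpoint conditions.
With endpoint conditions z(0) = -3 and z(π/4) = 15: from z(0) = b we get b = -3, and a·π/4 + -3 = 15 gives a = 72/π, so
    z(θ) = (72/π) θ − 3.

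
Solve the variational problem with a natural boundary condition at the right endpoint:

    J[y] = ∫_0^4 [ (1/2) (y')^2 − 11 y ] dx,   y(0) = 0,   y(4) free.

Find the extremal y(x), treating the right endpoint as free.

The Lagrangian L = (1/2) (y')^2 − 11 y gives
    ∂L/∂y = −11,   ∂L/∂y' = y'.
Euler-Lagrange: d/dx(y') − (−11) = 0, i.e. y'' + 11 = 0, so
    y(x) = −(11/2) x^2 + C1 x + C2.
Fixed left endpoint y(0) = 0 ⇒ C2 = 0.
The right endpoint x = 4 is free, so the natural (transversality) condition is ∂L/∂y' |_{x=4} = 0, i.e. y'(4) = 0.
Compute y'(x) = −11 x + C1, so y'(4) = −44 + C1 = 0 ⇒ C1 = 44.
Therefore the extremal is
    y(x) = −(11/2) x^2 + 44 x.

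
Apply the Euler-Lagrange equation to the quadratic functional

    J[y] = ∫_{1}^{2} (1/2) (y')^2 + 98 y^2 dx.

The Lagrangian is L = (1/2) (y')^2 + 98 y^2.
Compute ∂L/∂y = 196y, ∂L/∂y' = y'.
The Euler-Lagrange equation d/dx(∂L/∂y') − ∂L/∂y = 0 reduces to
    y'' − 196 y = 0.
Its general solution is
    y(x) = A e^(14x) + B e^(−14x),
with A, B fixed by the endpoint conditions.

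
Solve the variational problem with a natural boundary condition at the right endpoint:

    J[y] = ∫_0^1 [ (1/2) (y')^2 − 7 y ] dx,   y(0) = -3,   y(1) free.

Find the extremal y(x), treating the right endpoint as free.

The Lagrangian L = (1/2) (y')^2 − 7 y gives
    ∂L/∂y = −7,   ∂L/∂y' = y'.
Euler-Lagrange: d/dx(y') − (−7) = 0, i.e. y'' + 7 = 0, so
    y(x) = −(7/2) x^2 + C1 x + C2.
Fixed left endpoint y(0) = -3 ⇒ C2 = -3.
The right endpoint x = 1 is free, so the natural (transversality) condition is ∂L/∂y' |_{x=1} = 0, i.e. y'(1) = 0.
Compute y'(x) = −7 x + C1, so y'(1) = −7 + C1 = 0 ⇒ C1 = 7.
Therefore the extremal is
    y(x) = −(7/2) x^2 + 7 x − 3.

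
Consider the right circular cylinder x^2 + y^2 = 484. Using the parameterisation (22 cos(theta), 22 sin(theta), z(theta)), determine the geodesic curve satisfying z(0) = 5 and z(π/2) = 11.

Parameterise the cylinder of radius R = 22 as
    r(θ) = (22 cos θ, 22 sin θ, z(θ)).
The arc-length element is
    ds = sqrt(484 + (dz/dθ)^2) dθ,
so the Lagrangian is L = sqrt(484 + z'^2).
L depends on z' only, not on z or θ, so ∂L/∂z = 0 and
    ∂L/∂z' = z' / sqrt(484 + z'^2).
The Euler-Lagrange equation gives
    d/dθ( z' / sqrt(484 + z'^2) ) = 0,
so z' is constant. Integrating once:
    z(θ) = a θ + b,
a helix on the cylinder (a straight line when the cylinder is unrolled). The constants a, b are determined by the endpoint conditions.
With endpoint conditions z(0) = 5 and z(π/2) = 11: from z(0) = b we get b = 5, and a·π/2 + 5 = 11 gives a = 12/π, so
    z(θ) = (12/π) θ + 5.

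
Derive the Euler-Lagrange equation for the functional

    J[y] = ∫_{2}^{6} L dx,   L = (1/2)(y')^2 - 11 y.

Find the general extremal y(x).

The Lagrangian is L = (1/2)(y')^2 - 11 y.
∂L/∂y = -11.
∂L/∂y' = y'.
The Euler-Lagrange equation d/dx(∂L/∂y') − ∂L/∂y = 0 becomes:
    y'' + 11 = 0
General solution: y(x) = -(11/2) x^2 + A x + B, where A and B are arbitrary constants fixed by the endpoint conditions.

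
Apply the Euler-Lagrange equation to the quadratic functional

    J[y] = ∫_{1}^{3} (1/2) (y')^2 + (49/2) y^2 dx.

The Lagrangian is L = (1/2) (y')^2 + (49/2) y^2.
Compute ∂L/∂y = 49y, ∂L/∂y' = y'.
The Euler-Lagrange equation d/dx(∂L/∂y') − ∂L/∂y = 0 reduces to
    y'' − 49 y = 0.
Its general solution is
    y(x) = A e^(7x) + B e^(−7x),
with A, B fixed by the endpoint conditions.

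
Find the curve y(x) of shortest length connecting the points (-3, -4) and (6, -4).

Arc-length functional: J[y] = ∫ sqrt(1 + (y')^2) dx.
Lagrangian L = sqrt(1 + (y')^2) has no explicit y dependence, so ∂L/∂y = 0 and the Euler-Lagrange equation gives
    d/dx( y' / sqrt(1 + (y')^2) ) = 0  ⇒  y' / sqrt(1 + (y')^2) = const.
Hence y' is constant, so y(x) is affine.
Fitting the endpoints (-3, -4) and (6, -4):
    slope m = ((-4) − (-4)) / (6 − (-3)) = 0,
    intercept c = (-4) − m·(-3) = -4.
Extremal: y(x) = -4.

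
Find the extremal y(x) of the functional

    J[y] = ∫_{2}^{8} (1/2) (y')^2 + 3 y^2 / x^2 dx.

The Lagrangian is L = (1/2) (y')^2 + 3 y^2 / x^2.
Compute ∂L/∂y = 6y/x^2, ∂L/∂y' = y'.
The Euler-Lagrange equation d/dx(∂L/∂y') − ∂L/∂y = 0 reduces to
    y'' − 6/x^2 · y = 0  (x > 0).
Its general solution is
    y(x) = A x^3 + B x^(-2),
with A, B fixed by the endpoint conditions.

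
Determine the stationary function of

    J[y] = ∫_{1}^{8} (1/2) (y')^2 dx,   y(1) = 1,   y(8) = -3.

The Lagrangian is L = (1/2) (y')^2.
Compute ∂L/∂y = 0, ∂L/∂y' = y'.
The Euler-Lagrange equation d/dx(∂L/∂y') − ∂L/∂y = 0 reduces to
    y'' = 0.
Its general solution is
    y(x) = A x + B,
with A, B fixed by the endpoint conditions.
Applying the endpoint conditions y(1) = 1 and y(8) = -3: solve A·1 + B = 1 and A·8 + B = -3. Subtracting gives A(8 − 1) = -3 − 1, so A = -4/7, and B = 1 − A·1 = 11/7. Therefore
    y(x) = (-4/7) x + 11/7.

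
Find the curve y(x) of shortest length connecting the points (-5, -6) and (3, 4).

Arc-length functional: J[y] = ∫ sqrt(1 + (y')^2) dx.
Lagrangian L = sqrt(1 + (y')^2) has no explicit y dependence, so ∂L/∂y = 0 and the Euler-Lagrange equation gives
    d/dx( y' / sqrt(1 + (y')^2) ) = 0  ⇒  y' / sqrt(1 + (y')^2) = const.
Hence y' is constant, so y(x) is affine.
Fitting the endpoints (-5, -6) and (3, 4):
    slope m = (4 − (-6)) / (3 − (-5)) = 5/4,
    intercept c = (-6) − m·(-5) = 1/4.
Extremal: y(x) = (5/4) x + 1/4.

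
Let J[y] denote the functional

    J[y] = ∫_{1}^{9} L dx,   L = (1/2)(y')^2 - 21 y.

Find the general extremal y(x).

The Lagrangian is L = (1/2)(y')^2 - 21 y.
∂L/∂y = -21.
∂L/∂y' = y'.
The Euler-Lagrange equation d/dx(∂L/∂y') − ∂L/∂y = 0 becomes:
    y'' + 21 = 0
General solution: y(x) = -(21/2) x^2 + A x + B, where A and B are arbitrary constants fixed by the endpoint conditions.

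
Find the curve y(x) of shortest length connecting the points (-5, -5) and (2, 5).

Arc-length functional: J[y] = ∫ sqrt(1 + (y')^2) dx.
Lagrangian L = sqrt(1 + (y')^2) has no explicit y dependence, so ∂L/∂y = 0 and the Euler-Lagrange equation gives
    d/dx( y' / sqrt(1 + (y')^2) ) = 0  ⇒  y' / sqrt(1 + (y')^2) = const.
Hence y' is constant, so y(x) is affine.
Fitting the endpoints (-5, -5) and (2, 5):
    slope m = (5 − (-5)) / (2 − (-5)) = 10/7,
    intercept c = (-5) − m·(-5) = 15/7.
Extremal: y(x) = (10/7) x + 15/7.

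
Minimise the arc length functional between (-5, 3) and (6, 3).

Arc-length functional: J[y] = ∫ sqrt(1 + (y')^2) dx.
Lagrangian L = sqrt(1 + (y')^2) has no explicit y dependence, so ∂L/∂y = 0 and the Euler-Lagrange equation gives
    d/dx( y' / sqrt(1 + (y')^2) ) = 0  ⇒  y' / sqrt(1 + (y')^2) = const.
Hence y' is constant, so y(x) is affine.
Fitting the endpoints (-5, 3) and (6, 3):
    slope m = (3 − 3) / (6 − (-5)) = 0,
    intercept c = 3 − m·(-5) = 3.
Extremal: y(x) = 3.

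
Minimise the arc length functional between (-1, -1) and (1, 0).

Arc-length functional: J[y] = ∫ sqrt(1 + (y')^2) dx.
Lagrangian L = sqrt(1 + (y')^2) has no explicit y dependence, so ∂L/∂y = 0 and the Euler-Lagrange equation gives
    d/dx( y' / sqrt(1 + (y')^2) ) = 0  ⇒  y' / sqrt(1 + (y')^2) = const.
Hence y' is constant, so y(x) is affine.
Fitting the endpoints (-1, -1) and (1, 0):
    slope m = (0 − (-1)) / (1 − (-1)) = 1/2,
    intercept c = (-1) − m·(-1) = -1/2.
Extremal: y(x) = (1/2) x - 1/2.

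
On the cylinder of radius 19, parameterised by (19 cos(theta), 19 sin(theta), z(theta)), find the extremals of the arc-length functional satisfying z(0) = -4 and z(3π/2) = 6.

Parameterise the cylinder of radius R = 19 as
    r(θ) = (19 cos θ, 19 sin θ, z(θ)).
The arc-length element is
    ds = sqrt(361 + (dz/dθ)^2) dθ,
so the Lagrangian is L = sqrt(361 + z'^2).
L depends on z' only, not on z or θ, so ∂L/∂z = 0 and
    ∂L/∂z' = z' / sqrt(361 + z'^2).
The Euler-Lagrange equation gives
    d/dθ( z' / sqrt(361 + z'^2) ) = 0,
so z' is constant. Integrating once:
    z(θ) = a θ + b,
a helix on the cylinder (a straight line when the cylinder is unrolled). The constants a, b are determined by the endpoint conditions.
With endpoint conditions z(0) = -4 and z(3π/2) = 6: from z(0) = b we get b = -4, and a·3π/2 + -4 = 6 gives a = 20/(3π), so
    z(θ) = (20/(3π)) θ − 4.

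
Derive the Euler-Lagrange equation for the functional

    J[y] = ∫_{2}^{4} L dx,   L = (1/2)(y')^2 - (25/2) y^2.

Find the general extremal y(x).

The Lagrangian is L = (1/2)(y')^2 - (25/2) y^2.
∂L/∂y = -25y.
∂L/∂y' = y'.
The Euler-Lagrange equation d/dx(∂L/∂y') − ∂L/∂y = 0 becomes:
    y'' + 25 y = 0
General solution: y(x) = A sin(5x) + B cos(5x), where A and B are arbitrary constants fixed by the endpoint conditions.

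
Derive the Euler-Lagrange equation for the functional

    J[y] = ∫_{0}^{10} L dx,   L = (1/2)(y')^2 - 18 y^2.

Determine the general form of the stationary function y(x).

The Lagrangian is L = (1/2)(y')^2 - 18 y^2.
∂L/∂y = -36y.
∂L/∂y' = y'.
The Euler-Lagrange equation d/dx(∂L/∂y') − ∂L/∂y = 0 becomes:
    y'' + 36 y = 0
General solution: y(x) = A sin(6x) + B cos(6x), where A and B are arbitrary constants fixed by the endpoint conditions.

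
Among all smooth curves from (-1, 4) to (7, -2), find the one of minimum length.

Arc-length functional: J[y] = ∫ sqrt(1 + (y')^2) dx.
Lagrangian L = sqrt(1 + (y')^2) has no explicit y dependence, so ∂L/∂y = 0 and the Euler-Lagrange equation gives
    d/dx( y' / sqrt(1 + (y')^2) ) = 0  ⇒  y' / sqrt(1 + (y')^2) = const.
Hence y' is constant, so y(x) is affine.
Fitting the endpoints (-1, 4) and (7, -2):
    slope m = ((-2) − 4) / (7 − (-1)) = -3/4,
    intercept c = 4 − m·(-1) = 13/4.
Extremal: y(x) = (-3/4) x + 13/4.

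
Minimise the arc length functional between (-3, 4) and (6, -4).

Arc-length functional: J[y] = ∫ sqrt(1 + (y')^2) dx.
Lagrangian L = sqrt(1 + (y')^2) has no explicit y dependence, so ∂L/∂y = 0 and the Euler-Lagrange equation gives
    d/dx( y' / sqrt(1 + (y')^2) ) = 0  ⇒  y' / sqrt(1 + (y')^2) = const.
Hence y' is constant, so y(x) is affine.
Fitting the endpoints (-3, 4) and (6, -4):
    slope m = ((-4) − 4) / (6 − (-3)) = -8/9,
    intercept c = 4 − m·(-3) = 4/3.
Extremal: y(x) = (-8/9) x + 4/3.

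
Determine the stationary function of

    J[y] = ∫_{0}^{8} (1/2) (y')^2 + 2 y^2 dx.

The Lagrangian is L = (1/2) (y')^2 + 2 y^2.
Compute ∂L/∂y = 4y, ∂L/∂y' = y'.
The Euler-Lagrange equation d/dx(∂L/∂y') − ∂L/∂y = 0 reduces to
    y'' − 4 y = 0.
Its general solution is
    y(x) = A e^(2x) + B e^(−2x),
with A, B fixed by the endpoint conditions.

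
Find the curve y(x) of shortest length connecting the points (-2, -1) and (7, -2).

Arc-length functional: J[y] = ∫ sqrt(1 + (y')^2) dx.
Lagrangian L = sqrt(1 + (y')^2) has no explicit y dependence, so ∂L/∂y = 0 and the Euler-Lagrange equation gives
    d/dx( y' / sqrt(1 + (y')^2) ) = 0  ⇒  y' / sqrt(1 + (y')^2) = const.
Hence y' is constant, so y(x) is affine.
Fitting the endpoints (-2, -1) and (7, -2):
    slope m = ((-2) − (-1)) / (7 − (-2)) = -1/9,
    intercept c = (-1) − m·(-2) = -11/9.
Extremal: y(x) = (-1/9) x - 11/9.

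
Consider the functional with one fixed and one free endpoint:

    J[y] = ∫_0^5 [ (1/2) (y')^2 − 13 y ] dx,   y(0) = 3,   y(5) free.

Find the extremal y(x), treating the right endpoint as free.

The Lagrangian L = (1/2) (y')^2 − 13 y gives
    ∂L/∂y = −13,   ∂L/∂y' = y'.
Euler-Lagrange: d/dx(y') − (−13) = 0, i.e. y'' + 13 = 0, so
    y(x) = −(13/2) x^2 + C1 x + C2.
Fixed left endpoint y(0) = 3 ⇒ C2 = 3.
The right endpoint x = 5 is free, so the natural (transversality) condition is ∂L/∂y' |_{x=5} = 0, i.e. y'(5) = 0.
Compute y'(x) = −13 x + C1, so y'(5) = −65 + C1 = 0 ⇒ C1 = 65.
Therefore the extremal is
    y(x) = −(13/2) x^2 + 65 x + 3.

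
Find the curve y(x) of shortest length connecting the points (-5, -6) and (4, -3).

Arc-length functional: J[y] = ∫ sqrt(1 + (y')^2) dx.
Lagrangian L = sqrt(1 + (y')^2) has no explicit y dependence, so ∂L/∂y = 0 and the Euler-Lagrange equation gives
    d/dx( y' / sqrt(1 + (y')^2) ) = 0  ⇒  y' / sqrt(1 + (y')^2) = const.
Hence y' is constant, so y(x) is affine.
Fitting the endpoints (-5, -6) and (4, -3):
    slope m = ((-3) − (-6)) / (4 − (-5)) = 1/3,
    intercept c = (-6) − m·(-5) = -13/3.
Extremal: y(x) = (1/3) x - 13/3.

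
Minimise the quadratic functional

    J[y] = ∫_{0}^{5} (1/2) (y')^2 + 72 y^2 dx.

The Lagrangian is L = (1/2) (y')^2 + 72 y^2.
Compute ∂L/∂y = 144y, ∂L/∂y' = y'.
The Euler-Lagrange equation d/dx(∂L/∂y') − ∂L/∂y = 0 reduces to
    y'' − 144 y = 0.
Its general solution is
    y(x) = A e^(12x) + B e^(−12x),
with A, B fixed by the endpoint conditions.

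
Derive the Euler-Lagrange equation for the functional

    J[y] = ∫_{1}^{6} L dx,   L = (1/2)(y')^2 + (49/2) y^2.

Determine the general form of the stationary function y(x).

The Lagrangian is L = (1/2)(y')^2 + (49/2) y^2.
∂L/∂y = 49y.
∂L/∂y' = y'.
The Euler-Lagrange equation d/dx(∂L/∂y') − ∂L/∂y = 0 becomes:
    y'' - 49 y = 0
General solution: y(x) = A e^(7x) + B e^(-7x), where A and B are arbitrary constants fixed by the endpoint conditions.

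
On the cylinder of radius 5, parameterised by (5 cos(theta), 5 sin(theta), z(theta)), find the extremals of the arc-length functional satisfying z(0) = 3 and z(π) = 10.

Parameterise the cylinder of radius R = 5 as
    r(θ) = (5 cos θ, 5 sin θ, z(θ)).
The arc-length element is
    ds = sqrt(25 + (dz/dθ)^2) dθ,
so the Lagrangian is L = sqrt(25 + z'^2).
L depends on z' only, not on z or θ, so ∂L/∂z = 0 and
    ∂L/∂z' = z' / sqrt(25 + z'^2).
The Euler-Lagrange equation gives
    d/dθ( z' / sqrt(25 + z'^2) ) = 0,
so z' is constant. Integrating once:
    z(θ) = a θ + b,
a helix on the cylinder (a straight line when the cylinder is unrolled). The constants a, b are determined by the endpoint conditions.
With endpoint conditions z(0) = 3 and z(π) = 10: from z(0) = b we get b = 3, and a·π + 3 = 10 gives a = 7/π, so
    z(θ) = (7/π) θ + 3.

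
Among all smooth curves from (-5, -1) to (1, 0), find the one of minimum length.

Arc-length functional: J[y] = ∫ sqrt(1 + (y')^2) dx.
Lagrangian L = sqrt(1 + (y')^2) has no explicit y dependence, so ∂L/∂y = 0 and the Euler-Lagrange equation gives
    d/dx( y' / sqrt(1 + (y')^2) ) = 0  ⇒  y' / sqrt(1 + (y')^2) = const.
Hence y' is constant, so y(x) is affine.
Fitting the endpoints (-5, -1) and (1, 0):
    slope m = (0 − (-1)) / (1 − (-5)) = 1/6,
    intercept c = (-1) − m·(-5) = -1/6.
Extremal: y(x) = (1/6) x - 1/6.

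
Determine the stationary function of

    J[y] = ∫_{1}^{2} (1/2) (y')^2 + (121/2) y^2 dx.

The Lagrangian is L = (1/2) (y')^2 + (121/2) y^2.
Compute ∂L/∂y = 121y, ∂L/∂y' = y'.
The Euler-Lagrange equation d/dx(∂L/∂y') − ∂L/∂y = 0 reduces to
    y'' − 121 y = 0.
Its general solution is
    y(x) = A e^(11x) + B e^(−11x),
with A, B fixed by the endpoint conditions.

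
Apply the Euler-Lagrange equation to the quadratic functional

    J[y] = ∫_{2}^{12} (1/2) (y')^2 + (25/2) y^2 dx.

The Lagrangian is L = (1/2) (y')^2 + (25/2) y^2.
Compute ∂L/∂y = 25y, ∂L/∂y' = y'.
The Euler-Lagrange equation d/dx(∂L/∂y') − ∂L/∂y = 0 reduces to
    y'' − 25 y = 0.
Its general solution is
    y(x) = A e^(5x) + B e^(−5x),
with A, B fixed by the endpoint conditions.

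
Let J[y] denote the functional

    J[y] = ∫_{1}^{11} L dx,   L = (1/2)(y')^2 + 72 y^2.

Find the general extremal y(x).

The Lagrangian is L = (1/2)(y')^2 + 72 y^2.
∂L/∂y = 144y.
∂L/∂y' = y'.
The Euler-Lagrange equation d/dx(∂L/∂y') − ∂L/∂y = 0 becomes:
    y'' - 144 y = 0
General solution: y(x) = A e^(12x) + B e^(-12x), where A and B are arbitrary constants fixed by the endpoint conditions.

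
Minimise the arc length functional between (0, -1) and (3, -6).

Arc-length functional: J[y] = ∫ sqrt(1 + (y')^2) dx.
Lagrangian L = sqrt(1 + (y')^2) has no explicit y dependence, so ∂L/∂y = 0 and the Euler-Lagrange equation gives
    d/dx( y' / sqrt(1 + (y')^2) ) = 0  ⇒  y' / sqrt(1 + (y')^2) = const.
Hence y' is constant, so y(x) is affine.
Fitting the endpoints (0, -1) and (3, -6):
    slope m = ((-6) − (-1)) / (3 − 0) = -5/3,
    intercept c = (-1) − m·0 = -1.
Extremal: y(x) = (-5/3) x - 1.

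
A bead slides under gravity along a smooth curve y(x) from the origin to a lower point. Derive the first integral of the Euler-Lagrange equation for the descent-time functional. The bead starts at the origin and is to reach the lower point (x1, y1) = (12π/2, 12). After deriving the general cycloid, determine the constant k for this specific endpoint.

The Lagrangian L = sqrt((1 + y'^2) / y) has no explicit x dependence, so the Beltrami identity applies:
    L − y' ∂L/∂y' = C.
Compute ∂L/∂y' = y' / sqrt(y (1 + y'^2)).
Substitute:
    sqrt((1 + y'^2)/y) − y'·y' / sqrt(y (1 + y'^2))
    = (1 + y'^2) / sqrt(y (1 + y'^2)) − y'^2 / sqrt(y (1 + y'^2))
    = 1 / sqrt(y (1 + y'^2)) = C.
Squaring and rearranging gives the first integral
    y (1 + y'^2) = 1/C^2 =: k   (constant).
Solving this first-order ODE by the substitution
    y = (k/2)(1 − cos θ)
yields the cycloid parameterisation
    x(θ) = (k/2)(θ − sin θ),   y(θ) = (k/2)(1 − cos θ).
The constant k is fixed by the endpoint condition.
Now fit the given lower endpoint (x1, y1) = (12π/2, 12). At the bottom of the first arch (θ = π), the parametric equations give
    y(π) = (k/2)(1 − cos π) = k,
    x(π) = (k/2)(π − sin π) = kπ/2.
Matching y(π) = 12 gives k = 12, consistent with x(π) = 12π/2. Therefore the specific cycloid is
    x(θ) = (12/2)(θ − sin θ),   y(θ) = (12/2)(1 − cos θ).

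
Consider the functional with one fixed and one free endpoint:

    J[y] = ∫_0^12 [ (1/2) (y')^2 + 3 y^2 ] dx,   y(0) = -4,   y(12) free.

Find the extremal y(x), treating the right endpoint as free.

The Lagrangian L = (1/2) (y')^2 + 3 y^2 gives
    ∂L/∂y = 6 y,   ∂L/∂y' = y'.
Euler-Lagrange: y'' − 6 y = 0.
With k = sqrt(6), the general solution is
    y(x) = A cosh(sqrt(6) x) + B sinh(sqrt(6) x).
Fixed left endpoint y(0) = -4 ⇒ A = -4.
The right endpoint x = 12 is free, so the natural (transversality) condition is ∂L/∂y' |_{x=12} = 0, i.e. y'(12) = 0.
Compute y'(x) = A k sinh(k x) + B k cosh(k x), so
    y'(12) = A k sinh(k·12) + B k cosh(k·12) = 0
    ⇒ B = −A tanh(k·12) = 4 tanh(sqrt(6)·12).
Therefore the extremal is
    y(x) = −4 cosh(sqrt(6) x) + 4 tanh(sqrt(6)·12) sinh(sqrt(6) x).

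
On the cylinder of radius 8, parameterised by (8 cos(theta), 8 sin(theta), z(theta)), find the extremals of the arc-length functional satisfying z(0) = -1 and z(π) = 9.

Parameterise the cylinder of radius R = 8 as
    r(θ) = (8 cos θ, 8 sin θ, z(θ)).
The arc-length element is
    ds = sqrt(64 + (dz/dθ)^2) dθ,
so the Lagrangian is L = sqrt(64 + z'^2).
L depends on z' only, not on z or θ, so ∂L/∂z = 0 and
    ∂L/∂z' = z' / sqrt(64 + z'^2).
The Euler-Lagrange equation gives
    d/dθ( z' / sqrt(64 + z'^2) ) = 0,
so z' is constant. Integrating once:
    z(θ) = a θ + b,
a helix on the cylinder (a straight line when the cylinder is unrolled). The constants a, b are determined by the endpoint conditions.
With endpoint conditions z(0) = -1 and z(π) = 9: from z(0) = b we get b = -1, and a·π + -1 = 9 gives a = 10/π, so
    z(θ) = (10/π) θ − 1.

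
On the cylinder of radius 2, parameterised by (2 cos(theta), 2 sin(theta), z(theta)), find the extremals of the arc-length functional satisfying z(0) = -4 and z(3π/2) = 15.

Parameterise the cylinder of radius R = 2 as
    r(θ) = (2 cos θ, 2 sin θ, z(θ)).
The arc-length element is
    ds = sqrt(4 + (dz/dθ)^2) dθ,
so the Lagrangian is L = sqrt(4 + z'^2).
L depends on z' only, not on z or θ, so ∂L/∂z = 0 and
    ∂L/∂z' = z' / sqrt(4 + z'^2).
The Euler-Lagrange equation gives
    d/dθ( z' / sqrt(4 + z'^2) ) = 0,
so z' is constant. Integrating once:
    z(θ) = a θ + b,
a helix on the cylinder (a straight line when the cylinder is unrolled). The constants a, b are determined by the endpoint conditions.
With endpoint conditions z(0) = -4 and z(3π/2) = 15: from z(0) = b we get b = -4, and a·3π/2 + -4 = 15 gives a = 38/(3π), so
    z(θ) = (38/(3π)) θ − 4.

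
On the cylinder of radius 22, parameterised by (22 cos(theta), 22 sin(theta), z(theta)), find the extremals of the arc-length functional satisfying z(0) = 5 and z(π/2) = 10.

Parameterise the cylinder of radius R = 22 as
    r(θ) = (22 cos θ, 22 sin θ, z(θ)).
The arc-length element is
    ds = sqrt(484 + (dz/dθ)^2) dθ,
so the Lagrangian is L = sqrt(484 + z'^2).
L depends on z' only, not on z or θ, so ∂L/∂z = 0 and
    ∂L/∂z' = z' / sqrt(484 + z'^2).
The Euler-Lagrange equation gives
    d/dθ( z' / sqrt(484 + z'^2) ) = 0,
so z' is constant. Integrating once:
    z(θ) = a θ + b,
a helix on the cylinder (a straight line when the cylinder is unrolled). The constants a, b are determined by the endpoint conditions.
With endpoint conditions z(0) = 5 and z(π/2) = 10: from z(0) = b we get b = 5, and a·π/2 + 5 = 10 gives a = 10/π, so
    z(θ) = (10/π) θ + 5.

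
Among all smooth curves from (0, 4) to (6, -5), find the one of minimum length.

Arc-length functional: J[y] = ∫ sqrt(1 + (y')^2) dx.
Lagrangian L = sqrt(1 + (y')^2) has no explicit y dependence, so ∂L/∂y = 0 and the Euler-Lagrange equation gives
    d/dx( y' / sqrt(1 + (y')^2) ) = 0  ⇒  y' / sqrt(1 + (y')^2) = const.
Hence y' is constant, so y(x) is affine.
Fitting the endpoints (0, 4) and (6, -5):
    slope m = ((-5) − 4) / (6 − 0) = -3/2,
    intercept c = 4 − m·0 = 4.
Extremal: y(x) = (-3/2) x + 4.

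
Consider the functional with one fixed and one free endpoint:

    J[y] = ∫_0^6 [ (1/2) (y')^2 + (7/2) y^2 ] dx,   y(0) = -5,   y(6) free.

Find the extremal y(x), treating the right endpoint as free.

The Lagrangian L = (1/2) (y')^2 + (7/2) y^2 gives
    ∂L/∂y = 7 y,   ∂L/∂y' = y'.
Euler-Lagrange: y'' − 7 y = 0.
With k = sqrt(7), the general solution is
    y(x) = A cosh(sqrt(7) x) + B sinh(sqrt(7) x).
Fixed left endpoint y(0) = -5 ⇒ A = -5.
The right endpoint x = 6 is free, so the natural (transversality) condition is ∂L/∂y' |_{x=6} = 0, i.e. y'(6) = 0.
Compute y'(x) = A k sinh(k x) + B k cosh(k x), so
    y'(6) = A k sinh(k·6) + B k cosh(k·6) = 0
    ⇒ B = −A tanh(k·6) = 5 tanh(sqrt(7)·6).
Therefore the extremal is
    y(x) = −5 cosh(sqrt(7) x) + 5 tanh(sqrt(7)·6) sinh(sqrt(7) x).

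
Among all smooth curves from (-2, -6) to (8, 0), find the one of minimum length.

Arc-length functional: J[y] = ∫ sqrt(1 + (y')^2) dx.
Lagrangian L = sqrt(1 + (y')^2) has no explicit y dependence, so ∂L/∂y = 0 and the Euler-Lagrange equation gives
    d/dx( y' / sqrt(1 + (y')^2) ) = 0  ⇒  y' / sqrt(1 + (y')^2) = const.
Hence y' is constant, so y(x) is affine.
Fitting the endpoints (-2, -6) and (8, 0):
    slope m = (0 − (-6)) / (8 − (-2)) = 3/5,
    intercept c = (-6) − m·(-2) = -24/5.
Extremal: y(x) = (3/5) x - 24/5.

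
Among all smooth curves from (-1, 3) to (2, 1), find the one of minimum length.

Arc-length functional: J[y] = ∫ sqrt(1 + (y')^2) dx.
Lagrangian L = sqrt(1 + (y')^2) has no explicit y dependence, so ∂L/∂y = 0 and the Euler-Lagrange equation gives
    d/dx( y' / sqrt(1 + (y')^2) ) = 0  ⇒  y' / sqrt(1 + (y')^2) = const.
Hence y' is constant, so y(x) is affine.
Fitting the endpoints (-1, 3) and (2, 1):
    slope m = (1 − 3) / (2 − (-1)) = -2/3,
    intercept c = 3 − m·(-1) = 7/3.
Extremal: y(x) = (-2/3) x + 7/3.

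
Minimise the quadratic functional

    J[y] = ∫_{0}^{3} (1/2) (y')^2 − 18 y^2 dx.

The Lagrangian is L = (1/2) (y')^2 − 18 y^2.
Compute ∂L/∂y = -36y, ∂L/∂y' = y'.
The Euler-Lagrange equation d/dx(∂L/∂y') − ∂L/∂y = 0 reduces to
    y'' + 36 y = 0.
Its general solution is
    y(x) = A sin(6x) + B cos(6x),
with A, B fixed by the endpoint conditions.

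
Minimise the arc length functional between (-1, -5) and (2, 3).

Arc-length functional: J[y] = ∫ sqrt(1 + (y')^2) dx.
Lagrangian L = sqrt(1 + (y')^2) has no explicit y dependence, so ∂L/∂y = 0 and the Euler-Lagrange equation gives
    d/dx( y' / sqrt(1 + (y')^2) ) = 0  ⇒  y' / sqrt(1 + (y')^2) = const.
Hence y' is constant, so y(x) is affine.
Fitting the endpoints (-1, -5) and (2, 3):
    slope m = (3 − (-5)) / (2 − (-1)) = 8/3,
    intercept c = (-5) − m·(-1) = -7/3.
Extremal: y(x) = (8/3) x - 7/3.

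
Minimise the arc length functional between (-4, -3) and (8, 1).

Arc-length functional: J[y] = ∫ sqrt(1 + (y')^2) dx.
Lagrangian L = sqrt(1 + (y')^2) has no explicit y dependence, so ∂L/∂y = 0 and the Euler-Lagrange equation gives
    d/dx( y' / sqrt(1 + (y')^2) ) = 0  ⇒  y' / sqrt(1 + (y')^2) = const.
Hence y' is constant, so y(x) is affine.
Fitting the endpoints (-4, -3) and (8, 1):
    slope m = (1 − (-3)) / (8 − (-4)) = 1/3,
    intercept c = (-3) − m·(-4) = -5/3.
Extremal: y(x) = (1/3) x - 5/3.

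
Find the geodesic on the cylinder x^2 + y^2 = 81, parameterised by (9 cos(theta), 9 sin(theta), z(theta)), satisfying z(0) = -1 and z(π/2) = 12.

Parameterise the cylinder of radius R = 9 as
    r(θ) = (9 cos θ, 9 sin θ, z(θ)).
The arc-length element is
    ds = sqrt(81 + (dz/dθ)^2) dθ,
so the Lagrangian is L = sqrt(81 + z'^2).
L depends on z' only, not on z or θ, so ∂L/∂z = 0 and
    ∂L/∂z' = z' / sqrt(81 + z'^2).
The Euler-Lagrange equation gives
    d/dθ( z' / sqrt(81 + z'^2) ) = 0,
so z' is constant. Integrating once:
    z(θ) = a θ + b,
a helix on the cylinder (a straight line when the cylinder is unrolled). The constants a, b are determined by the endpoint conditions.
With endpoint conditions z(0) = -1 and z(π/2) = 12: from z(0) = b we get b = -1, and a·π/2 + -1 = 12 gives a = 26/π, so
    z(θ) = (26/π) θ − 1.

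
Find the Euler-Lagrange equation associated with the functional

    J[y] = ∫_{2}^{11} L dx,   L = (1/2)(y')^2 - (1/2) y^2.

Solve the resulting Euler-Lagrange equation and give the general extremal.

The Lagrangian is L = (1/2)(y')^2 - (1/2) y^2.
∂L/∂y = -y.
∂L/∂y' = y'.
The Euler-Lagrange equation d/dx(∂L/∂y') − ∂L/∂y = 0 becomes:
    y'' + y = 0
General solution: y(x) = A sin(x) + B cos(x), where A and B are arbitrary constants fixed by the endpoint conditions.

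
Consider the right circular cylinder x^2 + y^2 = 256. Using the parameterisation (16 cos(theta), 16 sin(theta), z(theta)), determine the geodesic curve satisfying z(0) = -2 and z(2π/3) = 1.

Parameterise the cylinder of radius R = 16 as
    r(θ) = (16 cos θ, 16 sin θ, z(θ)).
The arc-length element is
    ds = sqrt(256 + (dz/dθ)^2) dθ,
so the Lagrangian is L = sqrt(256 + z'^2).
L depends on z' only, not on z or θ, so ∂L/∂z = 0 and
    ∂L/∂z' = z' / sqrt(256 + z'^2).
The Euler-Lagrange equation gives
    d/dθ( z' / sqrt(256 + z'^2) ) = 0,
so z' is constant. Integrating once:
    z(θ) = a θ + b,
a helix on the cylinder (a straight line when the cylinder is unrolled). The constants a, b are determined by the endpoint conditions.
With endpoint conditions z(0) = -2 and z(2π/3) = 1: from z(0) = b we get b = -2, and a·2π/3 + -2 = 1 gives a = 9/(2π), so
    z(θ) = (9/(2π)) θ − 2.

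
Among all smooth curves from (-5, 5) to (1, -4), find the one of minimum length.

Arc-length functional: J[y] = ∫ sqrt(1 + (y')^2) dx.
Lagrangian L = sqrt(1 + (y')^2) has no explicit y dependence, so ∂L/∂y = 0 and the Euler-Lagrange equation gives
    d/dx( y' / sqrt(1 + (y')^2) ) = 0  ⇒  y' / sqrt(1 + (y')^2) = const.
Hence y' is constant, so y(x) is affine.
Fitting the endpoints (-5, 5) and (1, -4):
    slope m = ((-4) − 5) / (1 − (-5)) = -3/2,
    intercept c = 5 − m·(-5) = -5/2.
Extremal: y(x) = (-3/2) x - 5/2.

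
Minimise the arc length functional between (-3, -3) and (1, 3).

Arc-length functional: J[y] = ∫ sqrt(1 + (y')^2) dx.
Lagrangian L = sqrt(1 + (y')^2) has no explicit y dependence, so ∂L/∂y = 0 and the Euler-Lagrange equation gives
    d/dx( y' / sqrt(1 + (y')^2) ) = 0  ⇒  y' / sqrt(1 + (y')^2) = const.
Hence y' is constant, so y(x) is affine.
Fitting the endpoints (-3, -3) and (1, 3):
    slope m = (3 − (-3)) / (1 − (-3)) = 3/2,
    intercept c = (-3) − m·(-3) = 3/2.
Extremal: y(x) = (3/2) x + 3/2.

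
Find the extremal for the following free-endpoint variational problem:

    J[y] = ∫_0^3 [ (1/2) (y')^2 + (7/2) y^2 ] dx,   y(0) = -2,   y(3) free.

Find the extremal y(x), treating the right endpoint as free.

The Lagrangian L = (1/2) (y')^2 + (7/2) y^2 gives
    ∂L/∂y = 7 y,   ∂L/∂y' = y'.
Euler-Lagrange: y'' − 7 y = 0.
With k = sqrt(7), the general solution is
    y(x) = A cosh(sqrt(7) x) + B sinh(sqrt(7) x).
Fixed left endpoint y(0) = -2 ⇒ A = -2.
The right endpoint x = 3 is free, so the natural (transversality) condition is ∂L/∂y' |_{x=3} = 0, i.e. y'(3) = 0.
Compute y'(x) = A k sinh(k x) + B k cosh(k x), so
    y'(3) = A k sinh(k·3) + B k cosh(k·3) = 0
    ⇒ B = −A tanh(k·3) = 2 tanh(sqrt(7)·3).
Therefore the extremal is
    y(x) = −2 cosh(sqrt(7) x) + 2 tanh(sqrt(7)·3) sinh(sqrt(7) x).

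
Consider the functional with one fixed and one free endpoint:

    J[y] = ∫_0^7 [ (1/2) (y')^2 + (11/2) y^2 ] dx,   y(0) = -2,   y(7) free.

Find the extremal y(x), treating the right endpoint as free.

The Lagrangian L = (1/2) (y')^2 + (11/2) y^2 gives
    ∂L/∂y = 11 y,   ∂L/∂y' = y'.
Euler-Lagrange: y'' − 11 y = 0.
With k = sqrt(11), the general solution is
    y(x) = A cosh(sqrt(11) x) + B sinh(sqrt(11) x).
Fixed left endpoint y(0) = -2 ⇒ A = -2.
The right endpoint x = 7 is free, so the natural (transversality) condition is ∂L/∂y' |_{x=7} = 0, i.e. y'(7) = 0.
Compute y'(x) = A k sinh(k x) + B k cosh(k x), so
    y'(7) = A k sinh(k·7) + B k cosh(k·7) = 0
    ⇒ B = −A tanh(k·7) = 2 tanh(sqrt(11)·7).
Therefore the extremal is
    y(x) = −2 cosh(sqrt(11) x) + 2 tanh(sqrt(11)·7) sinh(sqrt(11) x).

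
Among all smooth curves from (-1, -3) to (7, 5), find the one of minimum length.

Arc-length functional: J[y] = ∫ sqrt(1 + (y')^2) dx.
Lagrangian L = sqrt(1 + (y')^2) has no explicit y dependence, so ∂L/∂y = 0 and the Euler-Lagrange equation gives
    d/dx( y' / sqrt(1 + (y')^2) ) = 0  ⇒  y' / sqrt(1 + (y')^2) = const.
Hence y' is constant, so y(x) is affine.
Fitting the endpoints (-1, -3) and (7, 5):
    slope m = (5 − (-3)) / (7 − (-1)) = 1,
    intercept c = (-3) − m·(-1) = -2.
Extremal: y(x) = x - 2.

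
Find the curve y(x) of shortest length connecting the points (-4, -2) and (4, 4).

Arc-length functional: J[y] = ∫ sqrt(1 + (y')^2) dx.
Lagrangian L = sqrt(1 + (y')^2) has no explicit y dependence, so ∂L/∂y = 0 and the Euler-Lagrange equation gives
    d/dx( y' / sqrt(1 + (y')^2) ) = 0  ⇒  y' / sqrt(1 + (y')^2) = const.
Hence y' is constant, so y(x) is affine.
Fitting the endpoints (-4, -2) and (4, 4):
    slope m = (4 − (-2)) / (4 − (-4)) = 3/4,
    intercept c = (-2) − m·(-4) = 1.
Extremal: y(x) = (3/4) x + 1.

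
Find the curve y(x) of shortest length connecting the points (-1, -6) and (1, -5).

Arc-length functional: J[y] = ∫ sqrt(1 + (y')^2) dx.
Lagrangian L = sqrt(1 + (y')^2) has no explicit y dependence, so ∂L/∂y = 0 and the Euler-Lagrange equation gives
    d/dx( y' / sqrt(1 + (y')^2) ) = 0  ⇒  y' / sqrt(1 + (y')^2) = const.
Hence y' is constant, so y(x) is affine.
Fitting the endpoints (-1, -6) and (1, -5):
    slope m = ((-5) − (-6)) / (1 − (-1)) = 1/2,
    intercept c = (-6) − m·(-1) = -11/2.
Extremal: y(x) = (1/2) x - 11/2.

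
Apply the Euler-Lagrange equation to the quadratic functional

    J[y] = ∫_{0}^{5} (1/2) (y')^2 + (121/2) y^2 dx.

The Lagrangian is L = (1/2) (y')^2 + (121/2) y^2.
Compute ∂L/∂y = 121y, ∂L/∂y' = y'.
The Euler-Lagrange equation d/dx(∂L/∂y') − ∂L/∂y = 0 reduces to
    y'' − 121 y = 0.
Its general solution is
    y(x) = A e^(11x) + B e^(−11x),
with A, B fixed by the endpoint conditions.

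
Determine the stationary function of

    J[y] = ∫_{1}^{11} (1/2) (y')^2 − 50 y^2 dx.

The Lagrangian is L = (1/2) (y')^2 − 50 y^2.
Compute ∂L/∂y = -100y, ∂L/∂y' = y'.
The Euler-Lagrange equation d/dx(∂L/∂y') − ∂L/∂y = 0 reduces to
    y'' + 100 y = 0.
Its general solution is
    y(x) = A sin(10x) + B cos(10x),
with A, B fixed by the endpoint conditions.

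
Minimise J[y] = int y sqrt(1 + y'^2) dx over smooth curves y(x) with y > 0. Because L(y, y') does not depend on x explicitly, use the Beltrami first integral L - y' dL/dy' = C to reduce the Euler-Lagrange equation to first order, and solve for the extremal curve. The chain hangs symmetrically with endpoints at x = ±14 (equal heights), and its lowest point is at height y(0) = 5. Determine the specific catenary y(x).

The Lagrangian L(y, y') = y sqrt(1 + y'^2) has no explicit x dependence, so the Beltrami identity applies:
    L − y' ∂L/∂y' = C.
Compute ∂L/∂y' = y · y' / sqrt(1 + y'^2). Then
    L − y' ∂L/∂y'
    = y sqrt(1 + y'^2) − y · y'^2 / sqrt(1 + y'^2)
    = y (1 + y'^2 − y'^2) / sqrt(1 + y'^2)
    = y / sqrt(1 + y'^2) = C.
Squaring gives y^2 = C^2 (1 + y'^2), i.e.
    y'^2 = y^2 / C^2 − 1.
Separating variables,
    dy / sqrt(y^2 − C^2) = dx / C,
and integrating gives arccosh(y / C) = (x − a)/C, so
    y(x) = C cosh((x − a)/C),
the catenary. The constants C and a are fixed by the two endpoint conditions (and, for the hanging-chain problem, the length constraint selects C).
Now fit the given data. The endpoints x = ±14 are symmetric at equal height, so the catenary is even about its minimum: a = 0 and y(x) = C cosh(x/C). The lowest point is y(0) = C cosh(0) = C, and we are told y(0) = 5, so C = 5. Therefore
    y(x) = 5 cosh(x/5),
and at the endpoints
    y(±14) = 5 cosh(14/5).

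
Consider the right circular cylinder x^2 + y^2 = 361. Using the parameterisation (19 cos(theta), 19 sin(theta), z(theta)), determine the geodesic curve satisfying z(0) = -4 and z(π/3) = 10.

Parameterise the cylinder of radius R = 19 as
    r(θ) = (19 cos θ, 19 sin θ, z(θ)).
The arc-length element is
    ds = sqrt(361 + (dz/dθ)^2) dθ,
so the Lagrangian is L = sqrt(361 + z'^2).
L depends on z' only, not on z or θ, so ∂L/∂z = 0 and
    ∂L/∂z' = z' / sqrt(361 + z'^2).
The Euler-Lagrange equation gives
    d/dθ( z' / sqrt(361 + z'^2) ) = 0,
so z' is constant. Integrating once:
    z(θ) = a θ + b,
a helix on the cylinder (a straight line when the cylinder is unrolled). The constants a, b are determined by the endpoint conditions.
With endpoint conditions z(0) = -4 and z(π/3) = 10: from z(0) = b we get b = -4, and a·π/3 + -4 = 10 gives a = 42/π, so
    z(θ) = (42/π) θ − 4.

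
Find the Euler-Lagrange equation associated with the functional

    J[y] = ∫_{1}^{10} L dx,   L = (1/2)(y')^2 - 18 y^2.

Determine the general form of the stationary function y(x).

The Lagrangian is L = (1/2)(y')^2 - 18 y^2.
∂L/∂y = -36y.
∂L/∂y' = y'.
The Euler-Lagrange equation d/dx(∂L/∂y') − ∂L/∂y = 0 becomes:
    y'' + 36 y = 0
General solution: y(x) = A sin(6x) + B cos(6x), where A and B are arbitrary constants fixed by the endpoint conditions.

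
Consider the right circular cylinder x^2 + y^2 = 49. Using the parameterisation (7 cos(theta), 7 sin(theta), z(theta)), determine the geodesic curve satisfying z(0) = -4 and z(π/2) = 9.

Parameterise the cylinder of radius R = 7 as
    r(θ) = (7 cos θ, 7 sin θ, z(θ)).
The arc-length element is
    ds = sqrt(49 + (dz/dθ)^2) dθ,
so the Lagrangian is L = sqrt(49 + z'^2).
L depends on z' only, not on z or θ, so ∂L/∂z = 0 and
    ∂L/∂z' = z' / sqrt(49 + z'^2).
The Euler-Lagrange equation gives
    d/dθ( z' / sqrt(49 + z'^2) ) = 0,
so z' is constant. Integrating once:
    z(θ) = a θ + b,
a helix on the cylinder (a straight line when the cylinder is unrolled). The constants a, b are determined by the endpoint conditions.
With endpoint conditions z(0) = -4 and z(π/2) = 9: from z(0) = b we get b = -4, and a·π/2 + -4 = 9 gives a = 26/π, so
    z(θ) = (26/π) θ − 4.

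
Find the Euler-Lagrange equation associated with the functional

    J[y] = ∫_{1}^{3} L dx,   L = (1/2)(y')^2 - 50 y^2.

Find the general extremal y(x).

The Lagrangian is L = (1/2)(y')^2 - 50 y^2.
∂L/∂y = -100y.
∂L/∂y' = y'.
The Euler-Lagrange equation d/dx(∂L/∂y') − ∂L/∂y = 0 becomes:
    y'' + 100 y = 0
General solution: y(x) = A sin(10x) + B cos(10x), where A and B are arbitrary constants fixed by the endpoint conditions.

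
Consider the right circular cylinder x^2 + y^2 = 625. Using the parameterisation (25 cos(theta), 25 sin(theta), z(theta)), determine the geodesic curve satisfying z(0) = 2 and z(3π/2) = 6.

Parameterise the cylinder of radius R = 25 as
    r(θ) = (25 cos θ, 25 sin θ, z(θ)).
The arc-length element is
    ds = sqrt(625 + (dz/dθ)^2) dθ,
so the Lagrangian is L = sqrt(625 + z'^2).
L depends on z' only, not on z or θ, so ∂L/∂z = 0 and
    ∂L/∂z' = z' / sqrt(625 + z'^2).
The Euler-Lagrange equation gives
    d/dθ( z' / sqrt(625 + z'^2) ) = 0,
so z' is constant. Integrating once:
    z(θ) = a θ + b,
a helix on the cylinder (a straight line when the cylinder is unrolled). The constants a, b are determined by the endpoint conditions.
With endpoint conditions z(0) = 2 and z(3π/2) = 6: from z(0) = b we get b = 2, and a·3π/2 + 2 = 6 gives a = 8/(3π), so
    z(θ) = (8/(3π)) θ + 2.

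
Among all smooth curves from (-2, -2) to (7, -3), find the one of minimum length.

Arc-length functional: J[y] = ∫ sqrt(1 + (y')^2) dx.
Lagrangian L = sqrt(1 + (y')^2) has no explicit y dependence, so ∂L/∂y = 0 and the Euler-Lagrange equation gives
    d/dx( y' / sqrt(1 + (y')^2) ) = 0  ⇒  y' / sqrt(1 + (y')^2) = const.
Hence y' is constant, so y(x) is affine.
Fitting the endpoints (-2, -2) and (7, -3):
    slope m = ((-3) − (-2)) / (7 − (-2)) = -1/9,
    intercept c = (-2) − m·(-2) = -20/9.
Extremal: y(x) = (-1/9) x - 20/9.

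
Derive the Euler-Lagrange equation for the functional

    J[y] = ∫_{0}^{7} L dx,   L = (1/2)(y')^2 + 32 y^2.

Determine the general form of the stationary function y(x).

The Lagrangian is L = (1/2)(y')^2 + 32 y^2.
∂L/∂y = 64y.
∂L/∂y' = y'.
The Euler-Lagrange equation d/dx(∂L/∂y') − ∂L/∂y = 0 becomes:
    y'' - 64 y = 0
General solution: y(x) = A e^(8x) + B e^(-8x), where A and B are arbitrary constants fixed by the endpoint conditions.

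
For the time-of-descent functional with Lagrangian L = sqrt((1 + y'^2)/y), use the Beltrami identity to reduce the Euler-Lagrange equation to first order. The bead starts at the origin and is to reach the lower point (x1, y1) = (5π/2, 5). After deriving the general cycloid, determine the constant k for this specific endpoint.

The Lagrangian L = sqrt((1 + y'^2) / y) has no explicit x dependence, so the Beltrami identity applies:
    L − y' ∂L/∂y' = C.
Compute ∂L/∂y' = y' / sqrt(y (1 + y'^2)).
Substitute:
    sqrt((1 + y'^2)/y) − y'·y' / sqrt(y (1 + y'^2))
    = (1 + y'^2) / sqrt(y (1 + y'^2)) − y'^2 / sqrt(y (1 + y'^2))
    = 1 / sqrt(y (1 + y'^2)) = C.
Squaring and rearranging gives the first integral
    y (1 + y'^2) = 1/C^2 =: k   (constant).
Solving this first-order ODE by the substitution
    y = (k/2)(1 − cos θ)
yields the cycloid parameterisation
    x(θ) = (k/2)(θ − sin θ),   y(θ) = (k/2)(1 − cos θ).
The constant k is fixed by the endpoint condition.
Now fit the given lower endpoint (x1, y1) = (5π/2, 5). At the bottom of the first arch (θ = π), the parametric equations give
    y(π) = (k/2)(1 − cos π) = k,
    x(π) = (k/2)(π − sin π) = kπ/2.
Matching y(π) = 5 gives k = 5, consistent with x(π) = 5π/2. Therefore the specific cycloid is
    x(θ) = (5/2)(θ − sin θ),   y(θ) = (5/2)(1 − cos θ).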